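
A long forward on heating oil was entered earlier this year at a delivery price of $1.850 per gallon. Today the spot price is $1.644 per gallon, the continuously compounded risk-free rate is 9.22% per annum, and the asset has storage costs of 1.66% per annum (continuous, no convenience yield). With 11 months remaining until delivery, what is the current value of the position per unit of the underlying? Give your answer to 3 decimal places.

-$0.031 per gallon

Current fair forward for the remaining 11 months: F = S·e^((r + u)·T), (r + u) = 0.0922 + 0.0166 = 0.1088
F = 1.644 · e^(0.1088 × 11/12) = 1.644 × 1.104876 = 1.8164
Value of long forward = (F − K)·e^(−rT) = (1.8164 − 1.850) · e^(−0.0922·11/12)
= -0.0336 × 0.918956 = -0.031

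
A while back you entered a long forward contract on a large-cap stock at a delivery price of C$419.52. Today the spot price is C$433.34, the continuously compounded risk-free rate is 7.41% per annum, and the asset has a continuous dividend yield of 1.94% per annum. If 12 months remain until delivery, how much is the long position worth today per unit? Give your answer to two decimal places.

C$35.46

Current fair forward for the remaining 12 months: F = S·e^((r − q)·T), (r − q) = 0.0741 − 0.0194 = 0.0547
F = 433.34 · e^(0.0547 × 12/12) = 433.34 × 1.056224 = 457.7041
Value of long forward = (F − K)·e^(−rT) = (457.7041 − 419.52) · e^(−0.0741·12/12)
= 38.1841 × 0.928579 = 35.46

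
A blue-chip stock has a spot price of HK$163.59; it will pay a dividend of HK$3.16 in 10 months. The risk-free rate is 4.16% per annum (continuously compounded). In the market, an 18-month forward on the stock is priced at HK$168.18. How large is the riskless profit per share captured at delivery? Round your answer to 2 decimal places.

PV(dividends) I = 3.16·e^(−0.0416·10/12) = 3.0523
Fair forward F* = (S − I)·e^(rT) = (163.59 − 3.0523)·e^0.062400 = 160.5377 × 1.064388 = 170.8744
Market HK$168.18 < fair 170.8744: forward underpriced → reverse cash-and-carry (short the stock, invest proceeds at r, pay the dividends, go long the forward).
Profit at T = |F_mkt − F*| = |168.18 − 170.8744| = HK$2.69 per share

HK$2.69 per share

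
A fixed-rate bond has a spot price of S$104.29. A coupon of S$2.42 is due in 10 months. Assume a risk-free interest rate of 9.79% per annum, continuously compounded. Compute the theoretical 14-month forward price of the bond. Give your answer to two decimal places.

PV(coupons) I = 2.42·e^(−0.0979·10/12)
I = 2.2304
F = (S − I)·e^(rT) = (104.29 − 2.2304) · e^(0.0979·14/12)
= 102.0596 · e^0.114217 = 102.0596 × 1.120995 = S$114.41

S$114.41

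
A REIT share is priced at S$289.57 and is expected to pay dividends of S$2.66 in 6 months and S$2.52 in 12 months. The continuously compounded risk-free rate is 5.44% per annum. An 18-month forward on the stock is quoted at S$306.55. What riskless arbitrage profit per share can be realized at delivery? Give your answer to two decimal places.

S$2.24 per share

PV(dividends) I = 2.66·e^(−0.0544·6/12) + 2.52·e^(−0.0544·12/12) = 4.9752
Fair forward F* = (S − I)·e^(rT) = (289.57 − 4.9752)·e^0.081600 = 284.5948 × 1.085022 = 308.7916
Market S$306.55 < fair 308.7916: forward underpriced → reverse cash-and-carry (short the stock, invest proceeds at r, pay the dividends, go long the forward).
Profit at T = |F_mkt − F*| = |306.55 − 308.7916| = S$2.24 per share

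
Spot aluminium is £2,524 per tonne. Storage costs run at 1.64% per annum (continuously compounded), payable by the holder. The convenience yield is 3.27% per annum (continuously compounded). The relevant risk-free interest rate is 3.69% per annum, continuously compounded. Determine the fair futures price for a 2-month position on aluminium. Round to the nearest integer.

Net carry = r + u − y = 0.0369 + 0.0164 − 0.0327 = 0.0206
F = S·e^((r+u−y)T) = 2524 · e^(0.0206 × 2/12) = 2524 · e^0.003433
= 2524 × 1.003439 = £2,533 per tonne

£2,533 per tonne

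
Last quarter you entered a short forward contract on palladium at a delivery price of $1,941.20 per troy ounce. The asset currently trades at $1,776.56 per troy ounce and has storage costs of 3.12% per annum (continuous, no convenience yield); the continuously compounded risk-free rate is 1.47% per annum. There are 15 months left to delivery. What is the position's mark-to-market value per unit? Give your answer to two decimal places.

Current fair forward for the remaining 15 months: F = S·e^((r + u)·T), (r + u) = 0.0147 + 0.0312 = 0.0459
F = 1776.56 · e^(0.0459 × 15/12) = 1776.56 × 1.05905288 = 1881.4710
Value of long forward = (F − K)·e^(−rT) = (1881.4710 − 1941.20) · e^(−0.0147·15/12)
= -59.7290 × 0.98179279 = -58.64
Short position value = −(long value) = $58.64

$58.64 per troy ounce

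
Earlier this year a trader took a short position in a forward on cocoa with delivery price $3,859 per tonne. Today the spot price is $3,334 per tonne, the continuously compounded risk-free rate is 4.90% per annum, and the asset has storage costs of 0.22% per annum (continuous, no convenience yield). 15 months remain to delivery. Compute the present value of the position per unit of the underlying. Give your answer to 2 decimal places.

$286.55 per tonne

Current fair forward for the remaining 15 months: F = S·e^((r + u)·T), (r + u) = 0.0490 + 0.0022 = 0.0512
F = 3334 · e^(0.0512 × 15/12) = 3334 × 1.06609240 = 3554.3521
Value of long forward = (F − K)·e^(−rT) = (3554.3521 − 3859) · e^(−0.0490·15/12)
= -304.6479 × 0.94058806 = -286.55
Short position value = −(long value) = $286.55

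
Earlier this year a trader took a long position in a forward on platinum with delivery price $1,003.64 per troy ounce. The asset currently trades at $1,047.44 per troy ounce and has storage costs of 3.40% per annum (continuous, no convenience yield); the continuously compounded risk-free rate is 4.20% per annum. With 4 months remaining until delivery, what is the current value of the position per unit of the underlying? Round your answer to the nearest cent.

Current fair forward for the remaining 4 months: F = S·e^((r + u)·T), (r + u) = 0.0420 + 0.0340 = 0.0760
F = 1047.44 · e^(0.0760 × 4/12) = 1047.44 × 1.02565695 = 1074.3141
Value of long forward = (F − K)·e^(−rT) = (1074.3141 − 1003.64) · e^(−0.0420·4/12)
= 70.6741 × 0.98609754 = 69.69

$69.69 per troy ounce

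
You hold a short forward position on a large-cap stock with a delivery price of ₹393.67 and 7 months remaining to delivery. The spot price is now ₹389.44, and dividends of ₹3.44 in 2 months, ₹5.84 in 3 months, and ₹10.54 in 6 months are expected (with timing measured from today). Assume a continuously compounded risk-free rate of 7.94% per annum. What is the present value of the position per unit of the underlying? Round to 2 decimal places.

₹5.66

PV(remaining dividends) I = 3.44·e^(−0.0794·2/12) + 5.84·e^(−0.0794·3/12) + 10.54·e^(−0.0794·6/12) = 19.2498
Current forward F = (S − I)·e^(rT) = (389.44 − 19.2498)·e^(0.0794·7/12) = 370.1902 × 1.047406 = 387.7394
Value (long) = (F − K)·e^(−rT) = (387.7394 − 393.67) × 0.954740 = -5.6622
Short position value = −(long value) = ₹5.66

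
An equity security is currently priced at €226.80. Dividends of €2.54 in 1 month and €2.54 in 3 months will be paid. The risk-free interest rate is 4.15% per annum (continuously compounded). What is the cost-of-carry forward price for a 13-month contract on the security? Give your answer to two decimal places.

PV(dividends) I = 2.54·e^(−0.0415·1/12) + 2.54·e^(−0.0415·3/12)
I = 2.5312 + 2.5138 = 5.0450
F = (S − I)·e^(rT) = (226.80 − 5.0450) · e^(0.0415·13/12)
= 221.7550 · e^0.044958 = 221.7550 × 1.045984 = €231.95

€231.95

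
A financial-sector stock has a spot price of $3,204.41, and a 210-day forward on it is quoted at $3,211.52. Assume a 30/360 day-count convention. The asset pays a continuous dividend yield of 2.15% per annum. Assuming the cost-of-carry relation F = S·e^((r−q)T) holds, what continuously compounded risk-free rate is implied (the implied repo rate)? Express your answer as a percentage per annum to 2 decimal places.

From F = S·e^((r−q)T): (r − q) = ln(F/S)/T
ln(3211.52/3204.41) = ln(1.002219) = 0.002217
(r − q) = 0.002217 / (210/360) = 0.003801
r = ln(F/S)/T + q = 0.003801 + 0.0215 = 0.025301
r = 2.53%

2.53%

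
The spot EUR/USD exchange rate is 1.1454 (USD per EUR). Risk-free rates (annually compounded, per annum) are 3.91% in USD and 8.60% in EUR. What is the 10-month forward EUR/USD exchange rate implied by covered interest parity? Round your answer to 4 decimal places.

By covered interest parity, F = S · (1+r_USD)^T / (1+r_EUR)^T
= 1.1454 × 1.032479 / 1.071169 = 1.1454 × 0.963881
F = 1.1040 USD per EUR

1.1040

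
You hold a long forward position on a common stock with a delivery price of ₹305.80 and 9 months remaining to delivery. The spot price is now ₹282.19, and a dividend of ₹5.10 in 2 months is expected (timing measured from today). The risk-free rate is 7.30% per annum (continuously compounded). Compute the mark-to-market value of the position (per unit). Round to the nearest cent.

PV(remaining dividends) I = 5.10·e^(−0.0730·2/12) = 5.0383
Current forward F = (S − I)·e^(rT) = (282.19 − 5.0383)·e^(0.0730·9/12) = 277.1517 × 1.056277 = 292.7490
Value (long) = (F − K)·e^(−rT) = (292.7490 − 305.80) × 0.946722 = -12.3557
Value = -₹12.36

-₹12.36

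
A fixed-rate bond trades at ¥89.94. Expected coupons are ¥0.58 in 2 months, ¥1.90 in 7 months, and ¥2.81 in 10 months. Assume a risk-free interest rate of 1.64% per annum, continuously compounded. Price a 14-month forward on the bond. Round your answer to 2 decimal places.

¥86.34

PV(coupons) I = 0.58·e^(−0.0164·2/12) + 1.90·e^(−0.0164·7/12) + 2.81·e^(−0.0164·10/12)
I = 0.5784 + 1.8819 + 2.7719 = 5.2322
F = (S − I)·e^(rT) = (89.94 − 5.2322) · e^(0.0164·14/12)
= 84.7078 · e^0.019133 = 84.7078 × 1.019317 = ¥86.34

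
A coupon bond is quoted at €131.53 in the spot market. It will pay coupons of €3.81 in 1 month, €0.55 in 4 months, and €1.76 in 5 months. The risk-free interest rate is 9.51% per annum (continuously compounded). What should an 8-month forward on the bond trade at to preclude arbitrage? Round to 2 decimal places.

€133.74

PV(coupons) I = 3.81·e^(−0.0951·1/12) + 0.55·e^(−0.0951·4/12) + 1.76·e^(−0.0951·5/12)
I = 3.7799 + 0.5328 + 1.6916 = 6.0043
F = (S − I)·e^(rT) = (131.53 − 6.0043) · e^(0.0951·8/12)
= 125.5257 · e^0.063400 = 125.5257 × 1.065453 = €133.74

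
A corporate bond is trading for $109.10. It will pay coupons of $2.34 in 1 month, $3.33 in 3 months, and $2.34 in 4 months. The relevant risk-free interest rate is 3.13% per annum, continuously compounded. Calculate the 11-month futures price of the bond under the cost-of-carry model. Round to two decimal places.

PV(coupons) I = 2.34·e^(−0.0313·1/12) + 3.33·e^(−0.0313·3/12) + 2.34·e^(−0.0313·4/12)
I = 2.3339 + 3.3040 + 2.3157 = 7.9536
F = (S − I)·e^(rT) = (109.10 − 7.9536) · e^(0.0313·11/12)
= 101.1464 · e^0.028692 = 101.1464 × 1.029108 = $104.09

$104.09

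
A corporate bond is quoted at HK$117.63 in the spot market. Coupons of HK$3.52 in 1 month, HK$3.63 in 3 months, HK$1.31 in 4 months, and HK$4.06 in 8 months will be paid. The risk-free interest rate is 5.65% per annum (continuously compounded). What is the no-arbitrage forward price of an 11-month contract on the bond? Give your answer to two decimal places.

HK$110.95

PV(coupons) I = 3.52·e^(−0.0565·1/12) + 3.63·e^(−0.0565·3/12) + 1.31·e^(−0.0565·4/12) + 4.06·e^(−0.0565·8/12)
I = 3.5035 + 3.5791 + 1.2856 + 3.9099 = 12.2781
F = (S − I)·e^(rT) = (117.63 − 12.2781) · e^(0.0565·11/12)
= 105.3519 · e^0.051792 = 105.3519 × 1.053157 = HK$110.95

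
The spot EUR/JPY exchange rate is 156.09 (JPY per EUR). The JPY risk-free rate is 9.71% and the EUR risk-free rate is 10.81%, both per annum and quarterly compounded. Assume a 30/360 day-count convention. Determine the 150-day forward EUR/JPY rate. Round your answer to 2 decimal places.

155.39

By covered interest parity, F = S · (1+r_JPY/4)^(4T) / (1+r_EUR/4)^(4T)
= 156.09 × 1.040785 / 1.045446 = 156.09 × 0.995542
F = 155.39 JPY per EUR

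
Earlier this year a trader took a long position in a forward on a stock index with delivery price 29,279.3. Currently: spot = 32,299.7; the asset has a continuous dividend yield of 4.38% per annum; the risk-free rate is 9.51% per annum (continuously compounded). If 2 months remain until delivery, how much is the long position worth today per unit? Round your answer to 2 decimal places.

3245.89

Current fair forward for the remaining 2 months: F = S·e^((r − q)·T), (r − q) = 0.0951 − 0.0438 = 0.0513
F = 32299.7 · e^(0.0513 × 2/12) = 32299.7 × 1.00858666 = 32577.0465
Value of long forward = (F − K)·e^(−rT) = (32577.0465 − 29279.3) · e^(−0.0951·2/12)
= 3297.7465 × 0.98427495 = 3245.89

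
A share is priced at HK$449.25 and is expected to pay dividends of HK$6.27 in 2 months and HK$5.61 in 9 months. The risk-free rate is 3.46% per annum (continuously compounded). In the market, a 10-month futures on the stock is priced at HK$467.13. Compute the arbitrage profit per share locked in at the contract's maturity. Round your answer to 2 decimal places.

HK$16.78 per share

PV(dividends) I = 6.27·e^(−0.0346·2/12) + 5.61·e^(−0.0346·9/12) = 11.7002
Fair futures F* = (S − I)·e^(rT) = (449.25 − 11.7002)·e^0.028833 = 437.5498 × 1.029253 = 450.3494
Market HK$467.13 > fair 450.3494: forward overpriced → cash-and-carry (borrow at r, buy the stock and collect the dividends, short the forward).
Profit at T = |F_mkt − F*| = |467.13 − 450.3494| = HK$16.78 per share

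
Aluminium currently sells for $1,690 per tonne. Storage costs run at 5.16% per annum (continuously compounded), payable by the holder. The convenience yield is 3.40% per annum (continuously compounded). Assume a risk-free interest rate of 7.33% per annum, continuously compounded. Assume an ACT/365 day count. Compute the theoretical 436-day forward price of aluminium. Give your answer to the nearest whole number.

$1,884 per tonne

Net carry = r + u − y = 0.0733 + 0.0516 − 0.0340 = 0.0909
F = S·e^((r+u−y)T) = 1690 · e^(0.0909 × 436/365) = 1690 · e^0.108582
= 1690 × 1.114696 = $1,884 per tonne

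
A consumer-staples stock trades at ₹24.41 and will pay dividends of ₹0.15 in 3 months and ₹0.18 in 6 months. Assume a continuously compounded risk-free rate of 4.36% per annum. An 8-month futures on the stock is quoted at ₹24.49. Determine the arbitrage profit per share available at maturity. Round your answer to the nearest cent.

PV(dividends) I = 0.15·e^(−0.0436·3/12) + 0.18·e^(−0.0436·6/12) = 0.3245
Fair futures F* = (S − I)·e^(rT) = (24.41 − 0.3245)·e^0.029067 = 24.0855 × 1.029494 = 24.7959
Market ₹24.49 < fair 24.7959: forward underpriced → reverse cash-and-carry (short the stock, invest proceeds at r, pay the dividends, go long the forward).
Profit at T = |F_mkt − F*| = |24.49 − 24.7959| = ₹0.31 per share

₹0.31 per share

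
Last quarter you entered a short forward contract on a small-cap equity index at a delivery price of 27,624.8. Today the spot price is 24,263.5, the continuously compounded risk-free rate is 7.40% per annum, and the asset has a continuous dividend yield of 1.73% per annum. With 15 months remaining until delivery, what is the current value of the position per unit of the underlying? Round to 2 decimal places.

Current fair forward for the remaining 15 months: F = S·e^((r − q)·T), (r − q) = 0.0740 − 0.0173 = 0.0567
F = 24263.5 · e^(0.0567 × 15/12) = 24263.5 × 1.07344704 = 26045.5823
Value of long forward = (F − K)·e^(−rT) = (26045.5823 − 27624.8) · e^(−0.0740·15/12)
= -1579.2177 × 0.91164921 = -1439.69
Short position value = −(long value) = 1439.69

1439.69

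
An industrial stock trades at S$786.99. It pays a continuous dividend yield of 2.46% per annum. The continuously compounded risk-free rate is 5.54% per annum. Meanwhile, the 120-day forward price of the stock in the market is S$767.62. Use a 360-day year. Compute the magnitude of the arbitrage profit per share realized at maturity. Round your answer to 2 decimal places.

S$27.49 per share

Fair forward: F* = S·e^(carry·T), with carry = (r − q) = 0.0554 − 0.0246 = 0.0308
F* = 786.99 · e^(0.0308 × 120/360) = 786.99 · e^0.010267 = 786.99 × 1.010320 = S$795.1117
Market S$767.62 < fair S$795.1117: forward underpriced → reverse cash-and-carry (short spot, go long the forward).
At maturity, profit = |F_mkt − F*| = |767.62 − 795.1117| = S$27.49 per share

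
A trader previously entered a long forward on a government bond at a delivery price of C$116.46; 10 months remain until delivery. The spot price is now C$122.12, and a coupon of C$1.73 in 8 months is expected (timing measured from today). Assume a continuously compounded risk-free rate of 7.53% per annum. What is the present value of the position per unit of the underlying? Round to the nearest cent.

PV(remaining coupons) I = 1.73·e^(−0.0753·8/12) = 1.6453
Current forward F = (S − I)·e^(rT) = (122.12 − 1.6453)·e^(0.0753·10/12) = 120.4747 × 1.064761 = 128.2768
Value (long) = (F − K)·e^(−rT) = (128.2768 − 116.46) × 0.939178 = 11.0981
Value = C$11.10

C$11.10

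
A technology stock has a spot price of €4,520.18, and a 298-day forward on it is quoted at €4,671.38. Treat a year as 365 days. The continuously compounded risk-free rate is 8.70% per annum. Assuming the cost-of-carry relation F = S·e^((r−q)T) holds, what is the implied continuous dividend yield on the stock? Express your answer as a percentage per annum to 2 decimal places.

From F = S·e^((r−q)T): (r − q) = ln(F/S)/T
ln(4671.38/4520.18) = ln(1.033450) = 0.032903
(r − q) = 0.032903 / (298/365) = 0.040301
q = r − ln(F/S)/T = 0.0870 − 0.040301 = 0.046699
q = 4.67%

4.67%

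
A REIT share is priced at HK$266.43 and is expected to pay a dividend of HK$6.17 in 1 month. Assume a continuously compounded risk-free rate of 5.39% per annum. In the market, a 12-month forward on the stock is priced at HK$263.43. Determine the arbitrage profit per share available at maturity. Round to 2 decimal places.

PV(dividends) I = 6.17·e^(−0.0539·1/12) = 6.1423
Fair forward F* = (S − I)·e^(rT) = (266.43 − 6.1423)·e^0.053900 = 260.2877 × 1.055379 = 274.7022
Market HK$263.43 < fair 274.7022: forward underpriced → reverse cash-and-carry (short the stock, invest proceeds at r, pay the dividends, go long the forward).
Profit at T = |F_mkt − F*| = |263.43 − 274.7022| = HK$11.27 per share

HK$11.27 per share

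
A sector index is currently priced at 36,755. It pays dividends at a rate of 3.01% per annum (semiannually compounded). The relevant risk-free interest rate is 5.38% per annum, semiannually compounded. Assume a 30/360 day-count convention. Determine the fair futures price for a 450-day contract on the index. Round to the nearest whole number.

37,837

F = S · (1+r/2)^(2T) / (1+q/2)^(2T)
= 36755 × 1.068613 / 1.038051 = 36755 × 1.029442
F = 37,837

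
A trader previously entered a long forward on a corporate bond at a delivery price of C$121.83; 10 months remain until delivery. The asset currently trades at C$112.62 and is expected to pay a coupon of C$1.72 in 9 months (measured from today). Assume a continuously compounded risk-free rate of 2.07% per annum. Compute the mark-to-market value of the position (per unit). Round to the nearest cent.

-C$8.82

PV(remaining coupons) I = 1.72·e^(−0.0207·9/12) = 1.6935
Current forward F = (S − I)·e^(rT) = (112.62 − 1.6935)·e^(0.0207·10/12) = 110.9265 × 1.017400 = 112.8566
Value (long) = (F − K)·e^(−rT) = (112.8566 − 121.83) × 0.982898 = -8.8199
Value = -C$8.82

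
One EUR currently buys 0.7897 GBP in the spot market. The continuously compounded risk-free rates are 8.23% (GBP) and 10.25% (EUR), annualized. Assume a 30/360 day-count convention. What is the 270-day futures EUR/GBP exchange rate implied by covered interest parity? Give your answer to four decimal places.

F = S·e^((r_GBP − r_EUR)T) = 0.7897 · e^((0.0823 − 0.1025) × 270/360)
= 0.7897 · e^-0.015150 = 0.7897 × 0.984964
F = 0.7778 GBP per EUR

0.7778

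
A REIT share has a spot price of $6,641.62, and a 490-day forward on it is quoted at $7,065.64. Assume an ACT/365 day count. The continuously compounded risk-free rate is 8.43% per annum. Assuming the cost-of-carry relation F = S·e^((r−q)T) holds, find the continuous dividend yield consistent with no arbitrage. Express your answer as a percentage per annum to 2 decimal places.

3.82%

From F = S·e^((r−q)T): (r − q) = ln(F/S)/T
ln(7065.64/6641.62) = ln(1.063843) = 0.061888
(r − q) = 0.061888 / (490/365) = 0.046100
q = r − ln(F/S)/T = 0.0843 − 0.046100 = 0.038200
q = 3.82%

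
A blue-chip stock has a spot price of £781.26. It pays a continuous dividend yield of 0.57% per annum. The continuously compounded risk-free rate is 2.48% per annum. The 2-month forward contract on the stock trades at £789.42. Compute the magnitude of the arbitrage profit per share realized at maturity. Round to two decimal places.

£5.67 per share

Fair forward: F* = S·e^(carry·T), with carry = (r − q) = 0.0248 − 0.0057 = 0.0191
F* = 781.26 · e^(0.0191 × 2/12) = 781.26 · e^0.003183 = 781.26 × 1.003188 = £783.7507
Market £789.42 > fair £783.7507: forward overpriced → cash-and-carry (buy spot, short the forward).
At maturity, profit = |F_mkt − F*| = |789.42 − 783.7507| = £5.67 per share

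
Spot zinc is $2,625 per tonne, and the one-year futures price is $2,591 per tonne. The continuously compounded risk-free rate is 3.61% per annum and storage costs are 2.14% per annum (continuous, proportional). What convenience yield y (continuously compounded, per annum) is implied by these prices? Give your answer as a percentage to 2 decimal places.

7.05%

F = S·e^((r+u−y)T) ⇒ (r+u−y) = ln(F/S)/T
ln(2591/2625) = -0.013037; /T ⇒ -0.013037
y = r + u − ln(F/S)/T = 0.0361 + 0.0214 + 0.013037 = 0.070537
y = 7.05%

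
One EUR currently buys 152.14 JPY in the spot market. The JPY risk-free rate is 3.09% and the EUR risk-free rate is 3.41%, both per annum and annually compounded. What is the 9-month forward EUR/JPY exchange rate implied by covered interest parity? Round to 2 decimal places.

By covered interest parity, F = S · (1+r_JPY)^T / (1+r_EUR)^T
= 152.14 × 1.023087 / 1.025468 = 152.14 × 0.997678
F = 151.79 JPY per EUR

151.79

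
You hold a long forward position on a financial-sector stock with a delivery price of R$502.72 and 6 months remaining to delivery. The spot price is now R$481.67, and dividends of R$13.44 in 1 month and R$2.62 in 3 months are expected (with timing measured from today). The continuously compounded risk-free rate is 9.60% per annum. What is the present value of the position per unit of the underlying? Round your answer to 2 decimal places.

-R$13.38

PV(remaining dividends) I = 13.44·e^(−0.0960·1/12) + 2.62·e^(−0.0960·3/12) = 15.8908
Current forward F = (S − I)·e^(rT) = (481.67 − 15.8908)·e^(0.0960·6/12) = 465.7792 × 1.049171 = 488.6820
Value (long) = (F − K)·e^(−rT) = (488.6820 − 502.72) × 0.953134 = -13.3801
Value = -R$13.38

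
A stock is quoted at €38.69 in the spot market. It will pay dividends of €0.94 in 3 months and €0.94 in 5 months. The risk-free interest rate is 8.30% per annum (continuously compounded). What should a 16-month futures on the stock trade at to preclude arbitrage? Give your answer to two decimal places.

PV(dividends) I = 0.94·e^(−0.0830·3/12) + 0.94·e^(−0.0830·5/12)
I = 0.9207 + 0.9080 = 1.8287
F = (S − I)·e^(rT) = (38.69 − 1.8287) · e^(0.0830·16/12)
= 36.8613 · e^0.110667 = 36.8613 × 1.117023 = €41.17

€41.17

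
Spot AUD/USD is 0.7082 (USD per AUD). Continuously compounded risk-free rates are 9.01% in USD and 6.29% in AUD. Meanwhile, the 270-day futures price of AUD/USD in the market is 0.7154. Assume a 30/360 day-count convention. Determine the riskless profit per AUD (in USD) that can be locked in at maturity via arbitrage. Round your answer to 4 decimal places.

0.0074 per AUD (in USD)

Fair futures: F* = S·e^(carry·T), with carry = (r_USD − r_AUD) = 0.0901 − 0.0629 = 0.0272
F* = 0.7082 · e^(0.0272 × 270/360) = 0.7082 · e^0.020400 = 0.7082 × 1.020610 = 0.7228
Market 0.7154 < fair 0.7228: forward underpriced → reverse cash-and-carry (short spot, go long the forward).
At maturity, profit = |F_mkt − F*| = |0.7154 − 0.7228| = 0.0074 per AUD (in USD)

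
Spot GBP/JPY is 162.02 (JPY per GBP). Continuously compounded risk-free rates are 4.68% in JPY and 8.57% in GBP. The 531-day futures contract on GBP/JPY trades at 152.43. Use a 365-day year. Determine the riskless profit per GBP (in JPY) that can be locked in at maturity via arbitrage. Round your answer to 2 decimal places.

0.68 per GBP (in JPY)

Fair futures: F* = S·e^(carry·T), with carry = (r_JPY − r_GBP) = 0.0468 − 0.0857 = -0.0389
F* = 162.02 · e^(-0.0389 × 531/365) = 162.02 · e^-0.056592 = 162.02 × 0.944980 = 153.1057
Market 152.43 < fair 153.1057: forward underpriced → reverse cash-and-carry (short spot, go long the forward).
At maturity, profit = |F_mkt − F*| = |152.43 − 153.1057| = 0.68 per GBP (in JPY)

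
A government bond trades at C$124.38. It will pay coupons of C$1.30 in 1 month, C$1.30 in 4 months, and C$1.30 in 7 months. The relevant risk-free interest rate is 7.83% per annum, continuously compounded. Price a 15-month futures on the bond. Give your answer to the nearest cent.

PV(coupons) I = 1.30·e^(−0.0783·1/12) + 1.30·e^(−0.0783·4/12) + 1.30·e^(−0.0783·7/12)
I = 1.2915 + 1.2665 + 1.2420 = 3.8000
F = (S − I)·e^(rT) = (124.38 − 3.8000) · e^(0.0783·15/12)
= 120.5800 · e^0.097875 = 120.5800 × 1.102825 = C$132.98

C$132.98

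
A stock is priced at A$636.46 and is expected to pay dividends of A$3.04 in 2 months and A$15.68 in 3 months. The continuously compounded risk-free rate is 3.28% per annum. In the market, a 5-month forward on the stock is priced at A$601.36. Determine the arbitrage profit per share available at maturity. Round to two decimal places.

A$25.03 per share

PV(dividends) I = 3.04·e^(−0.0328·2/12) + 15.68·e^(−0.0328·3/12) = 18.5754
Fair forward F* = (S − I)·e^(rT) = (636.46 − 18.5754)·e^0.013667 = 617.8846 × 1.013761 = 626.3873
Market A$601.36 < fair 626.3873: forward underpriced → reverse cash-and-carry (short the stock, invest proceeds at r, pay the dividends, go long the forward).
Profit at T = |F_mkt − F*| = |601.36 − 626.3873| = A$25.03 per share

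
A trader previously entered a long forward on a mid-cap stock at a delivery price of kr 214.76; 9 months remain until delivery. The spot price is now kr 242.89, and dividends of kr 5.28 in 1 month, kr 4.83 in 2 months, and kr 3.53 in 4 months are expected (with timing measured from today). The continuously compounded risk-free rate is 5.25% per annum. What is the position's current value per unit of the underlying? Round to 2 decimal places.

PV(remaining dividends) I = 5.28·e^(−0.0525·1/12) + 4.83·e^(−0.0525·2/12) + 3.53·e^(−0.0525·4/12) = 13.5136
Current forward F = (S − I)·e^(rT) = (242.89 − 13.5136)·e^(0.0525·9/12) = 229.3764 × 1.040160 = 238.5882
Value (long) = (F − K)·e^(−rT) = (238.5882 − 214.76) × 0.961390 = 22.9082
Value = kr 22.91

kr 22.91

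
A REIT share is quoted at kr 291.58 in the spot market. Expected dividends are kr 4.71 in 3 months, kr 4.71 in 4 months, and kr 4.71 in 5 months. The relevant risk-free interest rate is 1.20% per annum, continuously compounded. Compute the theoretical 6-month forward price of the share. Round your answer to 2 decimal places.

kr 279.18

PV(dividends) I = 4.71·e^(−0.0120·3/12) + 4.71·e^(−0.0120·4/12) + 4.71·e^(−0.0120·5/12)
I = 4.6959 + 4.6912 + 4.6865 = 14.0736
F = (S − I)·e^(rT) = (291.58 − 14.0736) · e^(0.0120·6/12)
= 277.5064 · e^0.006000 = 277.5064 × 1.006018 = kr 279.18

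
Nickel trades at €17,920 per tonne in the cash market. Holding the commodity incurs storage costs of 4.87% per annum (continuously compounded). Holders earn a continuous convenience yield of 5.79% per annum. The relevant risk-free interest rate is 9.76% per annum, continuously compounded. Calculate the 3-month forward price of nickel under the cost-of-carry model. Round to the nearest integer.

€18,320 per tonne

Net carry = r + u − y = 0.0976 + 0.0487 − 0.0579 = 0.0884
F = S·e^((r+u−y)T) = 17920 · e^(0.0884 × 3/12) = 17920 · e^0.022100
= 17920 × 1.022346 = €18,320 per tonne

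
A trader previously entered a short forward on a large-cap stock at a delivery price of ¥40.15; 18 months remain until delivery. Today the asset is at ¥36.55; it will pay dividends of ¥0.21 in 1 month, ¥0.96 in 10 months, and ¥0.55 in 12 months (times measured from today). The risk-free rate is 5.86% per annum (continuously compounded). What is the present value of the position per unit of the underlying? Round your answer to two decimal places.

¥1.86

PV(remaining dividends) I = 0.21·e^(−0.0586·1/12) + 0.96·e^(−0.0586·10/12) + 0.55·e^(−0.0586·12/12) = 1.6419
Current forward F = (S − I)·e^(rT) = (36.55 − 1.6419)·e^(0.0586·18/12) = 34.9081 × 1.091879 = 38.1154
Value (long) = (F − K)·e^(−rT) = (38.1154 − 40.15) × 0.915852 = -1.8634
Short position value = −(long value) = ¥1.86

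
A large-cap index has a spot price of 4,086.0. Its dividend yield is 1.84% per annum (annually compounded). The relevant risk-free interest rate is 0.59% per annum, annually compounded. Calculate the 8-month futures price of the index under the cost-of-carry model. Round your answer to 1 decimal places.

4,052.5

F = S · (1+r)^T / (1+q)^T
= 4086.0 × 1.003929 / 1.012229 = 4086.0 × 0.991800
F = 4,052.5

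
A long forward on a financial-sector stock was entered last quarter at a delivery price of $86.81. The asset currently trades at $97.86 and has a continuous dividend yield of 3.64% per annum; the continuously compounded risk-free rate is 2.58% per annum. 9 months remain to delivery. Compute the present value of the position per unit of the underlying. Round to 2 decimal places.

$10.08

Current fair forward for the remaining 9 months: F = S·e^((r − q)·T), (r − q) = 0.0258 − 0.0364 = -0.0106
F = 97.86 · e^(-0.0106 × 9/12) = 97.86 × 0.992082 = 97.0851
Value of long forward = (F − K)·e^(−rT) = (97.0851 − 86.81) · e^(−0.0258·9/12)
= 10.2751 × 0.980836 = 10.08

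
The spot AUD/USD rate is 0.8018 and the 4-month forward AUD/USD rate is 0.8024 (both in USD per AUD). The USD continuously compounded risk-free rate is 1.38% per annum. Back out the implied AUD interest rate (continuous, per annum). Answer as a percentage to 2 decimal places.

1.16%

F = S·e^((r_USD − r_AUD)T) ⇒ r_AUD = r_USD − ln(F/S)/T
ln(0.8024/0.8018) = 0.000748; /(4/12) = 0.002244
r_AUD = 0.0138 − 0.002244 = 0.011556
r_AUD = 1.16%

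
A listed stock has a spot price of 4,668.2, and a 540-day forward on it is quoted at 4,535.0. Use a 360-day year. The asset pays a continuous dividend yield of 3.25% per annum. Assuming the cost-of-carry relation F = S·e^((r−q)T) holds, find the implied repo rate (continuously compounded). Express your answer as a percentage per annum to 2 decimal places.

From F = S·e^((r−q)T): (r − q) = ln(F/S)/T
ln(4535.0/4668.2) = ln(0.971467) = -0.028948
(r − q) = -0.028948 / (540/360) = -0.019299
r = ln(F/S)/T + q = -0.019299 + 0.0325 = 0.013201
r = 1.32%

1.32%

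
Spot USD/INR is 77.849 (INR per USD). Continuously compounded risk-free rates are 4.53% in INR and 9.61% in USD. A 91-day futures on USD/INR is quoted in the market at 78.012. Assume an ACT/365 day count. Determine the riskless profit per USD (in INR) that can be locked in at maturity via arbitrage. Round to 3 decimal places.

1.143 per USD (in INR)

Fair futures: F* = S·e^(carry·T), with carry = (r_INR − r_USD) = 0.0453 − 0.0961 = -0.0508
F* = 77.849 · e^(-0.0508 × 91/365) = 77.849 · e^-0.012665 = 77.849 × 0.987415 = 76.8693
Market 78.012 > fair 76.8693: forward overpriced → cash-and-carry (buy spot, short the forward).
At maturity, profit = |F_mkt − F*| = |78.012 − 76.8693| = 1.143 per USD (in INR)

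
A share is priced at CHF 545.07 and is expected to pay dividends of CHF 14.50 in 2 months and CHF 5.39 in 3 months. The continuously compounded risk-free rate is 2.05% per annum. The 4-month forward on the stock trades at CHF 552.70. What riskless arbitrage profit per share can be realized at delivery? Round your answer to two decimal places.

CHF 23.84 per share

PV(dividends) I = 14.50·e^(−0.0205·2/12) + 5.39·e^(−0.0205·3/12) = 19.8130
Fair forward F* = (S − I)·e^(rT) = (545.07 − 19.8130)·e^0.006833 = 525.2570 × 1.006856 = 528.8582
Market CHF 552.70 > fair 528.8582: forward overpriced → cash-and-carry (borrow at r, buy the stock and collect the dividends, short the forward).
Profit at T = |F_mkt − F*| = |552.70 − 528.8582| = CHF 23.84 per share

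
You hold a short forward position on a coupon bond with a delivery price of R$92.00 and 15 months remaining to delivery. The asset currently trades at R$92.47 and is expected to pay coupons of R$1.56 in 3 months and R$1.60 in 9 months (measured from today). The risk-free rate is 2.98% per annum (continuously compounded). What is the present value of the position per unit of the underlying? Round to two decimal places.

PV(remaining coupons) I = 1.56·e^(−0.0298·3/12) + 1.60·e^(−0.0298·9/12) = 3.1131
Current forward F = (S − I)·e^(rT) = (92.47 − 3.1131)·e^(0.0298·15/12) = 89.3569 × 1.037952 = 92.7482
Value (long) = (F − K)·e^(−rT) = (92.7482 − 92.00) × 0.963435 = 0.7208
Short position value = −(long value) = -R$0.72

-R$0.72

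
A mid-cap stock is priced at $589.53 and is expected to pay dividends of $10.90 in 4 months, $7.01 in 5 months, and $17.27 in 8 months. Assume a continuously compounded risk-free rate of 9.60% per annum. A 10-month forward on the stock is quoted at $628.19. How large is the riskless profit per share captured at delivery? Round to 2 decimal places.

$25.84 per share

PV(dividends) I = 10.90·e^(−0.0960·4/12) + 7.01·e^(−0.0960·5/12) + 17.27·e^(−0.0960·8/12) = 33.4912
Fair forward F* = (S − I)·e^(rT) = (589.53 − 33.4912)·e^0.080000 = 556.0388 × 1.083287 = 602.3496
Market $628.19 > fair 602.3496: forward overpriced → cash-and-carry (borrow at r, buy the stock and collect the dividends, short the forward).
Profit at T = |F_mkt − F*| = |628.19 − 602.3496| = $25.84 per share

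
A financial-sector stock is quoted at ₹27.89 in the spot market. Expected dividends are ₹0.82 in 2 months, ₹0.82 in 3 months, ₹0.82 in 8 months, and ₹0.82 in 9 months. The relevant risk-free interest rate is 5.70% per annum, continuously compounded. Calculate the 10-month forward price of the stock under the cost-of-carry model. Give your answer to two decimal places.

₹25.90

PV(dividends) I = 0.82·e^(−0.0570·2/12) + 0.82·e^(−0.0570·3/12) + 0.82·e^(−0.0570·8/12) + 0.82·e^(−0.0570·9/12)
I = 0.8122 + 0.8084 + 0.7894 + 0.7857 = 3.1957
F = (S − I)·e^(rT) = (27.89 − 3.1957) · e^(0.0570·10/12)
= 24.6943 · e^0.047500 = 24.6943 × 1.048646 = ₹25.90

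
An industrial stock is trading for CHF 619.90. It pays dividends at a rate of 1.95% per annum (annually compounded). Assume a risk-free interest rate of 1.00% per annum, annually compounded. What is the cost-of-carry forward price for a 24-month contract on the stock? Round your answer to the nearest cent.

F = S · (1+r)^T / (1+q)^T
= 619.90 × 1.020100 / 1.039380 = 619.90 × 0.981450
F = CHF 608.40

CHF 608.40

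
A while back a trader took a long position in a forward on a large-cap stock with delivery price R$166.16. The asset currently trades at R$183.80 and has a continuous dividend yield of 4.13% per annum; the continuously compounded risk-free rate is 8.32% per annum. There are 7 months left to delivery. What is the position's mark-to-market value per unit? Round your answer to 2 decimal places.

Current fair forward for the remaining 7 months: F = S·e^((r − q)·T), (r − q) = 0.0832 − 0.0413 = 0.0419
F = 183.80 · e^(0.0419 × 7/12) = 183.80 × 1.024743 = 188.3478
Value of long forward = (F − K)·e^(−rT) = (188.3478 − 166.16) · e^(−0.0832·7/12)
= 22.1878 × 0.952626 = 21.14

R$21.14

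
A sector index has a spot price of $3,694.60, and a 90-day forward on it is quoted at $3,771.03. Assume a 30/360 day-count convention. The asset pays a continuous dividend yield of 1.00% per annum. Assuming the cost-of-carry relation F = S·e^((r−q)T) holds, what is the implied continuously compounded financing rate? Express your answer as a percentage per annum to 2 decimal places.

9.19%

From F = S·e^((r−q)T): (r − q) = ln(F/S)/T
ln(3771.03/3694.60) = ln(1.020687) = 0.020476
(r − q) = 0.020476 / (90/360) = 0.081904
r = ln(F/S)/T + q = 0.081904 + 0.0100 = 0.091904
r = 9.19%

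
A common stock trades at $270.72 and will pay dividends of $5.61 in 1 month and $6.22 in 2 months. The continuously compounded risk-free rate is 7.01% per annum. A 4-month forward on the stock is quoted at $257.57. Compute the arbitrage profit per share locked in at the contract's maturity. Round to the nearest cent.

$7.55 per share

PV(dividends) I = 5.61·e^(−0.0701·1/12) + 6.22·e^(−0.0701·2/12) = 11.7251
Fair forward F* = (S − I)·e^(rT) = (270.72 − 11.7251)·e^0.023367 = 258.9949 × 1.023642 = 265.1181
Market $257.57 < fair 265.1181: forward underpriced → reverse cash-and-carry (short the stock, invest proceeds at r, pay the dividends, go long the forward).
Profit at T = |F_mkt − F*| = |257.57 − 265.1181| = $7.55 per share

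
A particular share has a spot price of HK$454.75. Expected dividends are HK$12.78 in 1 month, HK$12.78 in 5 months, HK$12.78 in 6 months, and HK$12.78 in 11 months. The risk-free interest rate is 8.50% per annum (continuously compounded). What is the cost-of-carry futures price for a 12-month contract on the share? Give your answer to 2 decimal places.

PV(dividends) I = 12.78·e^(−0.0850·1/12) + 12.78·e^(−0.0850·5/12) + 12.78·e^(−0.0850·6/12) + 12.78·e^(−0.0850·11/12)
I = 12.6898 + 12.3353 + 12.2482 + 11.8220 = 49.0953
F = (S − I)·e^(rT) = (454.75 − 49.0953) · e^(0.0850·12/12)
= 405.6547 · e^0.085000 = 405.6547 × 1.088717 = HK$441.64

HK$441.64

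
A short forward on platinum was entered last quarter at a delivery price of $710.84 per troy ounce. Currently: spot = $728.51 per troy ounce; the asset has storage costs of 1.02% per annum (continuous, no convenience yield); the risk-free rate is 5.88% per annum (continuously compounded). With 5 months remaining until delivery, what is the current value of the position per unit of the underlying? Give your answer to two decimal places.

-$37.98 per troy ounce

Current fair forward for the remaining 5 months: F = S·e^((r + u)·T), (r + u) = 0.0588 + 0.0102 = 0.0690
F = 728.51 · e^(0.0690 × 5/12) = 728.51 × 1.029167 = 749.7585
Value of long forward = (F − K)·e^(−rT) = (749.7585 − 710.84) · e^(−0.0588·5/12)
= 38.9185 × 0.975798 = 37.98
Short position value = −(long value) = -$37.98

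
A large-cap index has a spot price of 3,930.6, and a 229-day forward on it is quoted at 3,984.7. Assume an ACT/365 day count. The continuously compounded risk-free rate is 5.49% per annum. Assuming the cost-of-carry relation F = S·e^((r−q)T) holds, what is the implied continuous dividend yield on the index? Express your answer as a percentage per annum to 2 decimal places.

From F = S·e^((r−q)T): (r − q) = ln(F/S)/T
ln(3984.7/3930.6) = ln(1.013764) = 0.013670
(r − q) = 0.013670 / (229/365) = 0.021788
q = r − ln(F/S)/T = 0.0549 − 0.021788 = 0.033112
q = 3.31%

3.31%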